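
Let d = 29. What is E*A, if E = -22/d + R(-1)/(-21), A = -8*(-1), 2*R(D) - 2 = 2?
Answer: -4160/609 ≈ -6.8309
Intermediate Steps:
R(D) = 2 (R(D) = 1 + (1/2)*2 = 1 + 1 = 2)
A = 8
E = -520/609 (E = -22/29 + 2/(-21) = -22*1/29 + 2*(-1/21) = -22/29 - 2/21 = -520/609 ≈ -0.85386)
E*A = -520/609*8 = -4160/609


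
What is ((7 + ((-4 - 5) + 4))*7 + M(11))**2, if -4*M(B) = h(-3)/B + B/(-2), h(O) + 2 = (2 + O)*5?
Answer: 1868689/7744 ≈ 241.31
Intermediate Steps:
h(O) = 8 + 5*O (h(O) = -2 + (2 + O)*5 = -2 + (10 + 5*O) = 8 + 5*O)
M(B) = B/8 + 7/(4*B) (M(B) = -((8 + 5*(-3))/B + B/(-2))/4 = -((8 - 15)/B + B*(-1/2))/4 = -(-7/B - B/2)/4 = B/8 + 7/(4*B))
((7 + ((-4 - 5) + 4))*7 + M(11))**2 = ((7 + ((-4 - 5) + 4))*7 + (1/8)*(14 + 11**2)/11)**2 = ((7 + (-9 + 4))*7 + (1/8)*(1/11)*(14 + 121))**2 = ((7 - 5)*7 + (1/8)*(1/11)*135)**2 = (2*7 + 135/88)**2 = (14 + 135/88)**2 = (1367/88)**2 = 1868689/7744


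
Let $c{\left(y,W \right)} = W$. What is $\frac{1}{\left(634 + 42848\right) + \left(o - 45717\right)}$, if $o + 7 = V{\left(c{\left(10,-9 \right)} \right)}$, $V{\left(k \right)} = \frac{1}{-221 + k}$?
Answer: $- \frac{230}{515661} \approx -0.00044603$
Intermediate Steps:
$o = - \frac{1611}{230}$ ($o = -7 + \frac{1}{-221 - 9} = -7 + \frac{1}{-230} = -7 - \frac{1}{230} = - \frac{1611}{230} \approx -7.0043$)
$\frac{1}{\left(634 + 42848\right) + \left(o - 45717\right)} = \frac{1}{\left(634 + 42848\right) - \frac{10516521}{230}} = \frac{1}{43482 - \frac{10516521}{230}} = \frac{1}{- \frac{515661}{230}} = - \frac{230}{515661}$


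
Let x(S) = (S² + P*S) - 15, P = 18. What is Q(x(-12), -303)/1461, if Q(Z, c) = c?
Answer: -101/487 ≈ -0.20739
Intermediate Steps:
x(S) = -15 + S² + 18*S (x(S) = (S² + 18*S) - 15 = -15 + S² + 18*S)
Q(x(-12), -303)/1461 = -303/1461 = -303*1/1461 = -101/487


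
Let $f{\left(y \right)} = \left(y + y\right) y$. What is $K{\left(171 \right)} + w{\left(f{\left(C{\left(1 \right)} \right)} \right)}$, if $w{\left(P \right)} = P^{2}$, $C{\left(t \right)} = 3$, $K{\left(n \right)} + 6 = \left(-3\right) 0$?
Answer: $318$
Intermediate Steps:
$K{\left(n \right)} = -6$ ($K{\left(n \right)} = -6 - 0 = -6 + 0 = -6$)
$f{\left(y \right)} = 2 y^{2}$ ($f{\left(y \right)} = 2 y y = 2 y^{2}$)
$K{\left(171 \right)} + w{\left(f{\left(C{\left(1 \right)} \right)} \right)} = -6 + \left(2 \cdot 3^{2}\right)^{2} = -6 + \left(2 \cdot 9\right)^{2} = -6 + 18^{2} = -6 + 324 = 318$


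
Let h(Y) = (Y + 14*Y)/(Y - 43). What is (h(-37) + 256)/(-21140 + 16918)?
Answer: -4207/67552 ≈ -0.062278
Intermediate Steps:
h(Y) = 15*Y/(-43 + Y) (h(Y) = (15*Y)/(-43 + Y) = 15*Y/(-43 + Y))
(h(-37) + 256)/(-21140 + 16918) = (15*(-37)/(-43 - 37) + 256)/(-21140 + 16918) = (15*(-37)/(-80) + 256)/(-4222) = (15*(-37)*(-1/80) + 256)*(-1/4222) = (111/16 + 256)*(-1/4222) = (4207/16)*(-1/4222) = -4207/67552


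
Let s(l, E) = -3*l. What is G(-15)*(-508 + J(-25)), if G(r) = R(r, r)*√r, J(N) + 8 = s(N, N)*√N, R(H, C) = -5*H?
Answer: √15*(-28125 - 38700*I) ≈ -1.0893e+5 - 1.4988e+5*I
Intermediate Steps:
J(N) = -8 - 3*N^(3/2) (J(N) = -8 + (-3*N)*√N = -8 - 3*N^(3/2))
G(r) = -5*r^(3/2) (G(r) = (-5*r)*√r = -5*r^(3/2))
G(-15)*(-508 + J(-25)) = (-(-75)*I*√15)*(-508 + (-8 - (-375)*I)) = (75*I*√15)*(-508 + (-8 + 375*I)) = (75*I*√15)*(-516 + 375*I) = 75*I*√15*(-516 + 375*I)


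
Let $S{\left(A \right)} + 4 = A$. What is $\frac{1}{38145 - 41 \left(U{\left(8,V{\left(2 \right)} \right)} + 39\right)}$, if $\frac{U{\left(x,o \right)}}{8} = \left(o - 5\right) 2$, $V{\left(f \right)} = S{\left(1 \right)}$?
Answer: $\frac{1}{41794} \approx 2.3927 \cdot 10^{-5}$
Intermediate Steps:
$S{\left(A \right)} = -4 + A$
$V{\left(f \right)} = -3$ ($V{\left(f \right)} = -4 + 1 = -3$)
$U{\left(x,o \right)} = -80 + 16 o$ ($U{\left(x,o \right)} = 8 \left(o - 5\right) 2 = 8 \left(-5 + o\right) 2 = 8 \left(-10 + 2 o\right) = -80 + 16 o$)
$\frac{1}{38145 - 41 \left(U{\left(8,V{\left(2 \right)} \right)} + 39\right)} = \frac{1}{38145 - 41 \left(\left(-80 + 16 \left(-3\right)\right) + 39\right)} = \frac{1}{38145 - 41 \left(\left(-80 - 48\right) + 39\right)} = \frac{1}{38145 - 41 \left(-128 + 39\right)} = \frac{1}{38145 - -3649} = \frac{1}{38145 + 3649} = \frac{1}{41794}$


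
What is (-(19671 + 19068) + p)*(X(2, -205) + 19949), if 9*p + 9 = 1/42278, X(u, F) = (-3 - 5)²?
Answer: -98334859332409/126834 ≈ -7.7530e+8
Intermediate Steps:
X(u, F) = 64 (X(u, F) = (-8)² = 64)
p = -380501/380502 (p = -1 + (⅑)/42278 = -1 + (⅑)*(1/42278) = -1 + 1/380502 = -380501/380502 ≈ -1.0000)
(-(19671 + 19068) + p)*(X(2, -205) + 19949) = (-(19671 + 19068) - 380501/380502)*(64 + 19949) = (-1*38739 - 380501/380502)*20013 = (-38739 - 380501/380502)*20013 = -14740647479/380502*20013 = -98334859332409/126834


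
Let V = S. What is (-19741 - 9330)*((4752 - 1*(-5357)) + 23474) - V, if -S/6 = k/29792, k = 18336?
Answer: -908927283445/931 ≈ -9.7629e+8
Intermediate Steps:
S = -3438/931 (S = -110016/29792 = -6*573/931 = -3438/931 ≈ -3.6928)
V = -3438/931 ≈ -3.6928
(-19741 - 9330)*((4752 - 1*(-5357)) + 23474) - V = (-19741 - 9330)*((4752 - 1*(-5357)) + 23474) - 1*(-3438/931) = -29071*((4752 + 5357) + 23474) + 3438/931 = -29071*(10109 + 23474) + 3438/931 = -29071*33583 + 3438/931 = -976291393 + 3438/931 = -908927283445/931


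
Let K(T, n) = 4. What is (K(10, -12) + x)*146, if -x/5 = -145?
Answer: 106434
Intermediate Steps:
x = 725 (x = -5*(-145) = 725)
(K(10, -12) + x)*146 = (4 + 725)*146 = 729*146 = 106434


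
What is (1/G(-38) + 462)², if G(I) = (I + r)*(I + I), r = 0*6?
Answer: 1780241742049/8340544 ≈ 2.1344e+5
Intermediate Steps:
r = 0
G(I) = 2*I² (G(I) = (I + 0)*(I + I) = I*(2*I) = 2*I²)
(1/G(-38) + 462)² = (1/(2*(-38)²) + 462)² = (1/(2*1444) + 462)² = (1/2888 + 462)² = (1334257/2888)² = 1780241742049/8340544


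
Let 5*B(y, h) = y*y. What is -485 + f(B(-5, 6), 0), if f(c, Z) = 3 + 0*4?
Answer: -482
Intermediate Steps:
B(y, h) = y**2/5 (B(y, h) = (y*y)/5 = y**2/5)
f(c, Z) = 3 (f(c, Z) = 3 + 0 = 3)
-485 + f(B(-5, 6), 0) = -485 + 3 = -482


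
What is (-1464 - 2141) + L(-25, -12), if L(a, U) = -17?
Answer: -3622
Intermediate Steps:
(-1464 - 2141) + L(-25, -12) = (-1464 - 2141) - 17 = -3605 - 17 = -3622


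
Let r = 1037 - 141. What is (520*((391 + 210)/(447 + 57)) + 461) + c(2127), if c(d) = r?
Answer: 124556/63 ≈ 1977.1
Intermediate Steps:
r = 896
c(d) = 896
(520*((391 + 210)/(447 + 57)) + 461) + c(2127) = (520*((391 + 210)/(447 + 57)) + 461) + 896 = (520*(601/504) + 461) + 896 = (39065/63 + 461) + 896 = 68108/63 + 896 = 124556/63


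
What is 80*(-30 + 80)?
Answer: 4000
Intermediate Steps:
80*(-30 + 80) = 80*50 = 4000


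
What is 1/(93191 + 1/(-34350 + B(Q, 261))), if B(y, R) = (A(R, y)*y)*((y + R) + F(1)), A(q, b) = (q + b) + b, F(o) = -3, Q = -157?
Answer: 806071/75118562562 ≈ 1.0731e-5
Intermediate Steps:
A(q, b) = q + 2*b (A(q, b) = (b + q) + b = q + 2*b)
B(y, R) = y*(R + 2*y)*(-3 + R + y) (B(y, R) = ((R + 2*y)*y)*((y + R) - 3) = (y*(R + 2*y))*((R + y) - 3) = (y*(R + 2*y))*(-3 + R + y) = y*(R + 2*y)*(-3 + R + y))
1/(93191 + 1/(-34350 + B(Q, 261))) = 1/(93191 + 1/(-34350 - 157*(261 + 2*(-157))*(-3 + 261 - 157))) = 1/(93191 + 1/(-34350 - 157*(261 - 314)*101)) = 1/(93191 + 1/(-34350 - 157*(-53)*101)) = 1/(93191 + 1/(-34350 + 840421)) = 1/(93191 + 1/806071) = 1/(75118562562/806071) = 806071/75118562562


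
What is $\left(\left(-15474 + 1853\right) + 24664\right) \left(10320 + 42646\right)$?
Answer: $584903538$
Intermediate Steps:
$\left(\left(-15474 + 1853\right) + 24664\right) \left(10320 + 42646\right) = \left(-13621 + 24664\right) 52966 = 11043 \cdot 52966 = 584903538$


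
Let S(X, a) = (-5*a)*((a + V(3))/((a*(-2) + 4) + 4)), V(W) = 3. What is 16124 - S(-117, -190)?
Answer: 3216881/194 ≈ 16582.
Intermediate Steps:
S(X, a) = -5*a*(3 + a)/(8 - 2*a) (S(X, a) = (-5*a)*((a + 3)/((a*(-2) + 4) + 4)) = (-5*a)*((3 + a)/((-2*a + 4) + 4)) = (-5*a)*((3 + a)/((4 - 2*a) + 4)) = (-5*a)*((3 + a)/(8 - 2*a)) = -5*a*(3 + a)/(8 - 2*a))
16124 - S(-117, -190) = 16124 - 5*(-190)*(3 - 190)/(2*(-4 - 190)) = 16124 - 5*(-190)*(-187)/(2*(-194)) = 16124 - 5*(-190)*(-1)*(-187)/(2*194) = 16124 - 1*(-88825/194) = 16124 + 88825/194 = 3216881/194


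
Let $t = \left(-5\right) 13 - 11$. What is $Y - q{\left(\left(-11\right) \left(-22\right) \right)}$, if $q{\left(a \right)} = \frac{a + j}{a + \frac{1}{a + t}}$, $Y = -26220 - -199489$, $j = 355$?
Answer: $\frac{2320212145}{13391} \approx 1.7327 \cdot 10^{5}$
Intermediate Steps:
$t = -76$ ($t = -65 - 11 = -76$)
$Y = 173269$ ($Y = -26220 + 199489 = 173269$)
$q{\left(a \right)} = \frac{355 + a}{a + \frac{1}{-76 + a}}$ ($q{\left(a \right)} = \frac{a + 355}{a + \frac{1}{a - 76}} = \frac{355 + a}{a + \frac{1}{-76 + a}}$)
$Y - q{\left(\left(-11\right) \left(-22\right) \right)} = 173269 - \frac{-26980 + \left(\left(-11\right) \left(-22\right)\right)^{2} + 279 \left(\left(-11\right) \left(-22\right)\right)}{1 + \left(\left(-11\right) \left(-22\right)\right)^{2} - 76 \left(\left(-11\right) \left(-22\right)\right)} = 173269 - \frac{-26980 + 242^{2} + 279 \cdot 242}{1 + 242^{2} - 18392} = 173269 - \frac{-26980 + 58564 + 67518}{1 + 58564 - 18392} = 173269 - \frac{1}{40173} \cdot 99102 = 173269 - \frac{33034}{13391} = \frac{2320212145}{13391}$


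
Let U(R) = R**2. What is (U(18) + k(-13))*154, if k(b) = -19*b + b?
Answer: 85932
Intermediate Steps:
k(b) = -18*b
(U(18) + k(-13))*154 = (18**2 - 18*(-13))*154 = (324 + 234)*154 = 558*154 = 85932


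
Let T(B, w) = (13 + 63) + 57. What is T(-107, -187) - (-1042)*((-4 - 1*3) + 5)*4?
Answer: -8203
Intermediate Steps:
T(B, w) = 133 (T(B, w) = 76 + 57 = 133)
T(-107, -187) - (-1042)*((-4 - 1*3) + 5)*4 = 133 - (-1042)*((-4 - 1*3) + 5)*4 = 133 - (-1042)*((-4 - 3) + 5)*4 = 133 - (-1042)*(-7 + 5)*4 = 133 - (-1042)*(-2*4) = 133 - (-1042)*(-8) = 133 - 1*8336 = 133 - 8336 = -8203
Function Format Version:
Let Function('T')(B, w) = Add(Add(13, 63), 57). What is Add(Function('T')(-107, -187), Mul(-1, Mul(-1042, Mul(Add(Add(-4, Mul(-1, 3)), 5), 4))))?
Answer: -8203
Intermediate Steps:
Function('T')(B, w) = 133 (Function('T')(B, w) = Add(76, 57) = 133)
Add(Function('T')(-107, -187), Mul(-1, Mul(-1042, Mul(Add(Add(-4, Mul(-1, 3)), 5), 4)))) = Add(133, Mul(-1, Mul(-1042, Mul(Add(Add(-4, Mul(-1, 3)), 5), 4)))) = Add(133, Mul(-1, Mul(-1042, Mul(Add(Add(-4, -3), 5), 4)))) = Add(133, Mul(-1, Mul(-1042, Mul(Add(-7, 5), 4)))) = Add(133, Mul(-1, Mul(-1042, Mul(-2, 4)))) = Add(133, Mul(-1, Mul(-1042, -8))) = Add(133, Mul(-1, 8336)) = Add(133, -8336) = -8203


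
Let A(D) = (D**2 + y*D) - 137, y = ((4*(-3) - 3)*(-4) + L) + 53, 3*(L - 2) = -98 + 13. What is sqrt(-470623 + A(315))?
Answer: I*sqrt(344235) ≈ 586.72*I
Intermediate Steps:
L = -79/3 (L = 2 + (-98 + 13)/3 = 2 + (1/3)*(-85) = 2 - 85/3 = -79/3 ≈ -26.333)
y = 260/3 (y = ((4*(-3) - 3)*(-4) - 79/3) + 53 = ((-12 - 3)*(-4) - 79/3) + 53 = (-15*(-4) - 79/3) + 53 = (60 - 79/3) + 53 = 101/3 + 53 = 260/3 ≈ 86.667)
A(D) = -137 + D**2 + 260*D/3 (A(D) = (D**2 + 260*D/3) - 137 = -137 + D**2 + 260*D/3)
sqrt(-470623 + A(315)) = sqrt(-470623 + (-137 + 315**2 + (260/3)*315)) = sqrt(-470623 + (-137 + 99225 + 27300)) = sqrt(-470623 + 126388) = sqrt(-344235) = I*sqrt(344235)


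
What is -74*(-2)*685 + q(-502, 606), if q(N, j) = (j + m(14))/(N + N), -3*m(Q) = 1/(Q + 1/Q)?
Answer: 15038721047/148341 ≈ 1.0138e+5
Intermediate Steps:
m(Q) = -1/(3*(Q + 1/Q))
q(N, j) = (-14/591 + j)/(2*N) (q(N, j) = (j - 1*14/(3 + 3*14**2))/(N + N) = (j - 1*14/(3 + 3*196))/((2*N)) = (j - 1*14/(3 + 588))*(1/(2*N)) = (j - 1*14/591)*(1/(2*N)) = (j - 1*14*1/591)*(1/(2*N)) = (j - 14/591)*(1/(2*N)) = (-14/591 + j)*(1/(2*N)) = (-14/591 + j)/(2*N))
-74*(-2)*685 + q(-502, 606) = -74*(-2)*685 + (1/1182)*(-14 + 591*606)/(-502) = 148*685 + (1/1182)*(-1/502)*(-14 + 358146) = 101380 + (1/1182)*(-1/502)*358132 = 101380 - 89533/148341 = 15038721047/148341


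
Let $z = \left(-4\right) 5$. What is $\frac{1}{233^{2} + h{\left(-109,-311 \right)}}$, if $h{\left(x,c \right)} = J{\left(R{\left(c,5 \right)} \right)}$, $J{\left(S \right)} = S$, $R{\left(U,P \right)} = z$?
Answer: $\frac{1}{54269} \approx 1.8427 \cdot 10^{-5}$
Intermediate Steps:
$z = -20$
$R{\left(U,P \right)} = -20$
$h{\left(x,c \right)} = -20$
$\frac{1}{233^{2} + h{\left(-109,-311 \right)}} = \frac{1}{233^{2} - 20} = \frac{1}{54289 - 20} = \frac{1}{54269}$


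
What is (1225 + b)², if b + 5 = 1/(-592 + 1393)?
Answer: 954960882841/641601 ≈ 1.4884e+6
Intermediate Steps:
b = -4004/801 (b = -5 + 1/(-592 + 1393) = -5 + 1/801 = -4004/801 ≈ -4.9987)
(1225 + b)² = (1225 - 4004/801)² = (977221/801)² = 954960882841/641601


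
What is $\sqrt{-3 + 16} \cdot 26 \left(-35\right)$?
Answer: $- 910 \sqrt{13} \approx -3281.1$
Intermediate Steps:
$\sqrt{-3 + 16} \cdot 26 \left(-35\right) = \sqrt{13} \cdot 26 \left(-35\right) = 26 \sqrt{13} \left(-35\right) = - 910 \sqrt{13}$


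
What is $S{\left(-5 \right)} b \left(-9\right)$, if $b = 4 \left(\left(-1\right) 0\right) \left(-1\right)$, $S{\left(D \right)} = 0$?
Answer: $0$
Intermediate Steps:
$b = 0$ ($b = 4 \cdot 0 \left(-1\right) = 0 \left(-1\right) = 0$)
$S{\left(-5 \right)} b \left(-9\right) = 0 \cdot 0 \left(-9\right) = 0 \left(-9\right) = 0$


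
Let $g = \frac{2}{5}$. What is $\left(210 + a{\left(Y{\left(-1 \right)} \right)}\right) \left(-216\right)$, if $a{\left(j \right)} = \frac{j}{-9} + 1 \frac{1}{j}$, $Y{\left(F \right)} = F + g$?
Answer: $- \frac{225072}{5} \approx -45014.0$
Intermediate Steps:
$g = \frac{2}{5}$ ($g = 2 \cdot \frac{1}{5} = \frac{2}{5} \approx 0.4$)
$Y{\left(F \right)} = \frac{2}{5} + F$ ($Y{\left(F \right)} = F + \frac{2}{5} = \frac{2}{5} + F$)
$a{\left(j \right)} = \frac{1}{j} - \frac{j}{9}$ ($a{\left(j \right)} = j \left(- \frac{1}{9}\right) + \frac{1}{j} = - \frac{j}{9} + \frac{1}{j} = \frac{1}{j} - \frac{j}{9}$)
$\left(210 + a{\left(Y{\left(-1 \right)} \right)}\right) \left(-216\right) = \left(210 - \left(- \frac{1}{\frac{2}{5} - 1} + \frac{\frac{2}{5} - 1}{9}\right)\right) \left(-216\right) = \left(210 + \left(\frac{1}{- \frac{3}{5}} - - \frac{1}{15}\right)\right) \left(-216\right) = \left(210 + \left(- \frac{5}{3} + \frac{1}{15}\right)\right) \left(-216\right) = \left(210 - \frac{8}{5}\right) \left(-216\right) = \frac{1042}{5} \left(-216\right) = - \frac{225072}{5}$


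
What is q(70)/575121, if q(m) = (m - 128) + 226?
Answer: 56/191707 ≈ 0.00029211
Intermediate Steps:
q(m) = 98 + m (q(m) = (-128 + m) + 226 = 98 + m)
q(70)/575121 = (98 + 70)/575121 = 168*(1/575121) = 56/191707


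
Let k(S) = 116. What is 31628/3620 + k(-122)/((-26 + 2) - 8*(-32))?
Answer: 16719/1810 ≈ 9.2370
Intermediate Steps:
31628/3620 + k(-122)/((-26 + 2) - 8*(-32)) = 31628/3620 + 116/((-26 + 2) - 8*(-32)) = 31628*(1/3620) + 116/(-24 + 256) = 7907/905 + 116/232 = 7907/905 + 116*(1/232) = 7907/905 + ½ = 16719/1810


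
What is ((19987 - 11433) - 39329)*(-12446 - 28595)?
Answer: 1263036775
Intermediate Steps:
((19987 - 11433) - 39329)*(-12446 - 28595) = (8554 - 39329)*(-41041) = -30775*(-41041) = 1263036775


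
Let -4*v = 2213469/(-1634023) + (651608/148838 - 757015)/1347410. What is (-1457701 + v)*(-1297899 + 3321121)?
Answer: -966459378422011631271691358377/327696465407340340 ≈ -2.9493e+12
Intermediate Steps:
v = 314005242687960573/655392930814680680 (v = -(2213469/(-1634023) + (651608/148838 - 757015)/1347410)/4 = -(2213469*(-1/1634023) + (651608*(1/148838) - 757015)*(1/1347410))/4 = -(-2213469/1634023 + (325804/74419 - 757015)*(1/1347410))/4 = -(-2213469/1634023 - 56335973481/74419*1/1347410)/4 = -(-2213469/1634023 - 56335973481/100272904790)/4 = -¼*(-314005242687960573/163848232703670170) = 314005242687960573/655392930814680680 ≈ 0.47911)
(-1457701 + v)*(-1297899 + 3321121) = (-1457701 + 314005242687960573/655392930814680680)*(-1297899 + 3321121) = -955366616636248153956107/655392930814680680*2023222 = -966459378422011631271691358377/327696465407340340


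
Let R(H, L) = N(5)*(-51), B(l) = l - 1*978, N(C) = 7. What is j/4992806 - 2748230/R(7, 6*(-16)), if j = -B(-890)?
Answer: 980098564304/127316553 ≈ 7698.1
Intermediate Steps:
B(l) = -978 + l (B(l) = l - 978 = -978 + l)
j = 1868 (j = -(-978 - 890) = -1*(-1868) = 1868)
R(H, L) = -357 (R(H, L) = 7*(-51) = -357)
j/4992806 - 2748230/R(7, 6*(-16)) = 1868/4992806 - 2748230/(-357) = 1868*(1/4992806) - 2748230*(-1/357) = 934/2496403 + 2748230/357 = 980098564304/127316553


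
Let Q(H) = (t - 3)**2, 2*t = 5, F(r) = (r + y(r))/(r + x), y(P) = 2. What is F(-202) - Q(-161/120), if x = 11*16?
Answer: 387/52 ≈ 7.4423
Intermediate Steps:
x = 176
F(r) = (2 + r)/(176 + r) (F(r) = (r + 2)/(r + 176) = (2 + r)/(176 + r))
t = 5/2 (t = (1/2)*5 = 5/2 ≈ 2.5000)
Q(H) = 1/4 (Q(H) = (5/2 - 3)**2 = (-1/2)**2 = 1/4)
F(-202) - Q(-161/120) = (2 - 202)/(176 - 202) - 1*1/4 = -200/(-26) - 1/4 = -1/26*(-200) - 1/4 = 100/13 - 1/4 = 387/52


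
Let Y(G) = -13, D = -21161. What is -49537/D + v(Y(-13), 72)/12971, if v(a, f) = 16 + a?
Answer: 91801130/39211333 ≈ 2.3412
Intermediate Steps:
-49537/D + v(Y(-13), 72)/12971 = -49537/(-21161) + (16 - 13)/12971 = -49537*(-1/21161) + 3*(1/12971) = 49537/21161 + 3/12971 = 91801130/39211333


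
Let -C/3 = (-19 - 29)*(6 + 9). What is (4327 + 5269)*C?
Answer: 20727360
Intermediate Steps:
C = 2160 (C = -3*(-19 - 29)*(6 + 9) = -(-144)*15 = -3*(-720) = 2160)
(4327 + 5269)*C = (4327 + 5269)*2160 = 9596*2160 = 20727360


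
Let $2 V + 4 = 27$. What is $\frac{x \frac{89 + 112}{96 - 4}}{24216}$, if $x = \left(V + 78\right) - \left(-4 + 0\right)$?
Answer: $\frac{12529}{1485248} \approx 0.0084356$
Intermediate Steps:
$V = \frac{23}{2}$ ($V = -2 + \frac{1}{2} \cdot 27 = -2 + \frac{27}{2} = \frac{23}{2} \approx 11.5$)
$x = \frac{187}{2}$ ($x = \left(\frac{23}{2} + 78\right) - \left(-4 + 0\right) = \frac{179}{2} - -4 = \frac{179}{2} + 4 = \frac{187}{2} \approx 93.5$)
$\frac{x \frac{89 + 112}{96 - 4}}{24216} = \frac{\frac{187}{2} \frac{89 + 112}{96 - 4}}{24216} = \frac{187 \cdot \frac{201}{92}}{2} \cdot \frac{1}{24216} = \frac{187 \cdot 201 \cdot \frac{1}{92}}{2} \cdot \frac{1}{24216} = \frac{187}{2} \cdot \frac{201}{92} \cdot \frac{1}{24216} = \frac{37587}{184} \cdot \frac{1}{24216} = \frac{12529}{1485248}$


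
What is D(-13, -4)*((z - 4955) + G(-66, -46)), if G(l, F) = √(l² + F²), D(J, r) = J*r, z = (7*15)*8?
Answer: -213980 + 104*√1618 ≈ -2.0980e+5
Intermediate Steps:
z = 840 (z = 105*8 = 840)
G(l, F) = √(F² + l²)
D(-13, -4)*((z - 4955) + G(-66, -46)) = (-13*(-4))*((840 - 4955) + √((-46)² + (-66)²)) = 52*(-4115 + √(2116 + 4356)) = 52*(-4115 + √6472) = 52*(-4115 + 2*√1618) = -213980 + 104*√1618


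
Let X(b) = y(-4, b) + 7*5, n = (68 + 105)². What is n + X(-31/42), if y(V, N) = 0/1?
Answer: 29964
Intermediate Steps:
y(V, N) = 0 (y(V, N) = 0*1 = 0)
n = 29929 (n = 173² = 29929)
X(b) = 35 (X(b) = 0 + 7*5 = 0 + 35 = 35)
n + X(-31/42) = 29929 + 35 = 29964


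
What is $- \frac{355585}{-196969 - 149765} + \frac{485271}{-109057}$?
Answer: $- \frac{129480921569}{37813769838} \approx -3.4242$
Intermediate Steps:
$- \frac{355585}{-196969 - 149765} + \frac{485271}{-109057} = - \frac{355585}{-196969 - 149765} + 485271 \left(- \frac{1}{109057}\right) = - \frac{355585}{-346734} - \frac{485271}{109057} = \left(-355585\right) \left(- \frac{1}{346734}\right) - \frac{485271}{109057} = \frac{355585}{346734} - \frac{485271}{109057} = - \frac{129480921569}{37813769838}$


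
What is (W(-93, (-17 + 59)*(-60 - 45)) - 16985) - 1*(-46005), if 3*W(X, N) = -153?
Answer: 28969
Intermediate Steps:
W(X, N) = -51 (W(X, N) = (⅓)*(-153) = -51)
(W(-93, (-17 + 59)*(-60 - 45)) - 16985) - 1*(-46005) = (-51 - 16985) - 1*(-46005) = -17036 + 46005 = 28969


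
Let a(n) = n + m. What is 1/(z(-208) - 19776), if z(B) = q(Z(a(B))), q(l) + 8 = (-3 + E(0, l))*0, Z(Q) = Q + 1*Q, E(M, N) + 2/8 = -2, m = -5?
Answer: -1/19784 ≈ -5.0546e-5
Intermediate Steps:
a(n) = -5 + n (a(n) = n - 5 = -5 + n)
E(M, N) = -9/4 (E(M, N) = -¼ - 2 = -9/4)
Z(Q) = 2*Q (Z(Q) = Q + Q = 2*Q)
q(l) = -8 (q(l) = -8 + (-3 - 9/4)*0 = -8 - 21/4*0 = -8 + 0 = -8)
z(B) = -8
1/(z(-208) - 19776) = 1/(-8 - 19776) = 1/(-19784) = -1/19784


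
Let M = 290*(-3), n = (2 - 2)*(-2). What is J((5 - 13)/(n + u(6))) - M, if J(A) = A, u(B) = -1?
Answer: 878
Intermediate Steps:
n = 0 (n = 0*(-2) = 0)
M = -870
J((5 - 13)/(n + u(6))) - M = (5 - 13)/(0 - 1) - 1*(-870) = -8/(-1) + 870 = -8*(-1) + 870 = 8 + 870 = 878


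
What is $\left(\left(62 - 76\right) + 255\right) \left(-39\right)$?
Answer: $-9399$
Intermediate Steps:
$\left(\left(62 - 76\right) + 255\right) \left(-39\right) = \left(-14 + 255\right) \left(-39\right) = 241 \left(-39\right) = -9399$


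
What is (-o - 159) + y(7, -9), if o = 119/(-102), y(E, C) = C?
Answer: -1001/6 ≈ -166.83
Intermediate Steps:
o = -7/6 (o = 119*(-1/102) = -7/6 ≈ -1.1667)
(-o - 159) + y(7, -9) = (-1*(-7/6) - 159) - 9 = (7/6 - 159) - 9 = -947/6 - 9 = -1001/6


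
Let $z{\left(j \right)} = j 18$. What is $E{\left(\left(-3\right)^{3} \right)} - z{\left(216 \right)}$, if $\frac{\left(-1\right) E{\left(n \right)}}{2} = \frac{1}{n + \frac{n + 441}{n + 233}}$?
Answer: $- \frac{5003753}{1287} \approx -3887.9$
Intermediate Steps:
$z{\left(j \right)} = 18 j$
$E{\left(n \right)} = - \frac{2}{n + \frac{441 + n}{233 + n}}$ ($E{\left(n \right)} = - \frac{2}{n + \frac{n + 441}{n + 233}} = - \frac{2}{n + \frac{441 + n}{233 + n}}$)
$E{\left(\left(-3\right)^{3} \right)} - z{\left(216 \right)} = \frac{2 \left(-233 - \left(-3\right)^{3}\right)}{441 + \left(\left(-3\right)^{3}\right)^{2} + 234 \left(-3\right)^{3}} - 18 \cdot 216 = \frac{2 \left(-233 - -27\right)}{441 + \left(-27\right)^{2} + 234 \left(-27\right)} - 3888 = \frac{2 \left(-233 + 27\right)}{441 + 729 - 6318} - 3888 = 2 \frac{1}{-5148} \left(-206\right) - 3888 = 2 \left(- \frac{1}{5148}\right) \left(-206\right) - 3888 = \frac{103}{1287} - 3888 = - \frac{5003753}{1287}$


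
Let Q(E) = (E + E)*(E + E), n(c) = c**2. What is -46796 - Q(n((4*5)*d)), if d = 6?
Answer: -829486796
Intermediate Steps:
Q(E) = 4*E**2 (Q(E) = (2*E)*(2*E) = 4*E**2)
-46796 - Q(n((4*5)*d)) = -46796 - 4*(((4*5)*6)**2)**2 = -46796 - 4*((20*6)**2)**2 = -46796 - 4*(120**2)**2 = -46796 - 4*14400**2 = -46796 - 4*207360000 = -46796 - 1*829440000 = -46796 - 829440000 = -829486796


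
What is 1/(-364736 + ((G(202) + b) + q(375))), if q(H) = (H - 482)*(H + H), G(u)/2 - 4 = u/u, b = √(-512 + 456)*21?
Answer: -7946/3535779737 - 3*I*√14/14143118948 ≈ -2.2473e-6 - 7.9367e-10*I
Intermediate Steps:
b = 42*I*√14 (b = √(-56)*21 = (2*I*√14)*21 = 42*I*√14 ≈ 157.15*I)
G(u) = 10 (G(u) = 8 + 2*(u/u) = 8 + 2*1 = 8 + 2 = 10)
q(H) = 2*H*(-482 + H) (q(H) = (-482 + H)*(2*H) = 2*H*(-482 + H))
1/(-364736 + ((G(202) + b) + q(375))) = 1/(-364736 + ((10 + 42*I*√14) + 2*375*(-482 + 375))) = 1/(-364736 + ((10 + 42*I*√14) + 2*375*(-107))) = 1/(-364736 + ((10 + 42*I*√14) - 80250)) = 1/(-364736 + (-80240 + 42*I*√14)) = 1/(-444976 + 42*I*√14)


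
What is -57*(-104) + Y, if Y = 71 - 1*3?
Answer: 5996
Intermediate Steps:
Y = 68 (Y = 71 - 3 = 68)
-57*(-104) + Y = -57*(-104) + 68 = 5928 + 68 = 5996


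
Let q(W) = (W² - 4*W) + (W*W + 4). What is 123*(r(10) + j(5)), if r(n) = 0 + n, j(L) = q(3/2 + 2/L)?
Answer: 83763/50 ≈ 1675.3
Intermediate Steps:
q(W) = 4 - 4*W + 2*W² (q(W) = (W² - 4*W) + (W² + 4) = (W² - 4*W) + (4 + W²) = 4 - 4*W + 2*W²)
j(L) = -2 - 8/L + 2*(3/2 + 2/L)² (j(L) = 4 - 4*(3/2 + 2/L) + 2*(3/2 + 2/L)² = 4 + (-6 - 8/L) + 2*(3/2 + 2/L)² = -2 - 8/L + 2*(3/2 + 2/L)²)
r(n) = n
123*(r(10) + j(5)) = 123*(10 + (5/2 + 4/5 + 8/5²)) = 123*(10 + (5/2 + 4*(⅕) + 8*(1/25))) = 123*(10 + (5/2 + ⅘ + 8/25)) = 123*(10 + 181/50) = 123*(681/50) = 83763/50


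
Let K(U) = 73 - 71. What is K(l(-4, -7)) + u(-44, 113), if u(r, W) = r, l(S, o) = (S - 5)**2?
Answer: -42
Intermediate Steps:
l(S, o) = (-5 + S)**2
K(U) = 2
K(l(-4, -7)) + u(-44, 113) = 2 - 44 = -42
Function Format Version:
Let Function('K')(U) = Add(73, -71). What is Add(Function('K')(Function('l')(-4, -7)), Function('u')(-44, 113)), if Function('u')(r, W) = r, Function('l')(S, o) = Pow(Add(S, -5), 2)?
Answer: -42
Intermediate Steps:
Function('l')(S, o) = Pow(Add(-5, S), 2)
Function('K')(U) = 2
Add(Function('K')(Function('l')(-4, -7)), Function('u')(-44, 113)) = Add(2, -44) = -42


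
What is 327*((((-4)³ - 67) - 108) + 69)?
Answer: -55590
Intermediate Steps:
327*((((-4)³ - 67) - 108) + 69) = 327*(((-64 - 67) - 108) + 69) = 327*((-131 - 108) + 69) = 327*(-239 + 69) = 327*(-170) = -55590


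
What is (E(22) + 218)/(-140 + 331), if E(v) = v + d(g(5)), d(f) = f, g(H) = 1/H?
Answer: 1201/955 ≈ 1.2576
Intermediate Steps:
g(H) = 1/H
E(v) = ⅕ + v (E(v) = v + 1/5 = v + ⅕ = ⅕ + v)
(E(22) + 218)/(-140 + 331) = ((⅕ + 22) + 218)/(-140 + 331) = (111/5 + 218)/191 = (1201/5)*(1/191) = 1201/955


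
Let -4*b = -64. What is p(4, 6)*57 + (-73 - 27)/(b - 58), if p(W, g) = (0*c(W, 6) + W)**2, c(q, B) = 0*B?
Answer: 19202/21 ≈ 914.38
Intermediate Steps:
b = 16 (b = -1/4*(-64) = 16)
c(q, B) = 0
p(W, g) = W**2 (p(W, g) = (0*0 + W)**2 = (0 + W)**2 = W**2)
p(4, 6)*57 + (-73 - 27)/(b - 58) = 4**2*57 + (-73 - 27)/(16 - 58) = 16*57 - 100/(-42) = 912 - 100*(-1/42) = 912 + 50/21 = 19202/21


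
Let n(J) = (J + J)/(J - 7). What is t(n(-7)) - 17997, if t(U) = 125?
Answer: -17872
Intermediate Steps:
n(J) = 2*J/(-7 + J) (n(J) = (2*J)/(-7 + J) = 2*J/(-7 + J))
t(n(-7)) - 17997 = 125 - 17997 = -17872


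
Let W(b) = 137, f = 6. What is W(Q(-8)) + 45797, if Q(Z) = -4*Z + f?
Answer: 45934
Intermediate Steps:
Q(Z) = 6 - 4*Z (Q(Z) = -4*Z + 6 = 6 - 4*Z)
W(Q(-8)) + 45797 = 137 + 45797 = 45934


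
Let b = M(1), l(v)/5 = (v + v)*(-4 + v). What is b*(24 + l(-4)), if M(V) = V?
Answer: 344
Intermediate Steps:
l(v) = 10*v*(-4 + v) (l(v) = 5*((v + v)*(-4 + v)) = 5*((2*v)*(-4 + v)) = 5*(2*v*(-4 + v)) = 10*v*(-4 + v))
b = 1
b*(24 + l(-4)) = 1*(24 + 10*(-4)*(-4 - 4)) = 1*(24 + 10*(-4)*(-8)) = 1*(24 + 320) = 1*344 = 344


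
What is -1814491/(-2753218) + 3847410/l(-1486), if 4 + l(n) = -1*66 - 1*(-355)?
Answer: 706218373021/52311142 ≈ 13500.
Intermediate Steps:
l(n) = 285 (l(n) = -4 + (-1*66 - 1*(-355)) = -4 + (-66 + 355) = -4 + 289 = 285)
-1814491/(-2753218) + 3847410/l(-1486) = -1814491/(-2753218) + 3847410/285 = -1814491*(-1/2753218) + 3847410*(1/285) = 1814491/2753218 + 256494/19 = 706218373021/52311142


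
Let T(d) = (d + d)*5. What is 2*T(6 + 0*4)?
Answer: 120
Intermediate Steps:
T(d) = 10*d (T(d) = (2*d)*5 = 10*d)
2*T(6 + 0*4) = 2*(10*(6 + 0*4)) = 2*(10*(6 + 0)) = 2*(10*6) = 2*60 = 120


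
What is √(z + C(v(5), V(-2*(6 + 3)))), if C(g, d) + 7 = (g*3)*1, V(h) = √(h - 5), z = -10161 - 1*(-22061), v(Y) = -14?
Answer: √11851 ≈ 108.86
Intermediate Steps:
z = 11900 (z = -10161 + 22061 = 11900)
V(h) = √(-5 + h)
C(g, d) = -7 + 3*g (C(g, d) = -7 + (g*3)*1 = -7 + (3*g)*1 = -7 + 3*g)
√(z + C(v(5), V(-2*(6 + 3)))) = √(11900 + (-7 + 3*(-14))) = √(11900 + (-7 - 42)) = √(11900 - 49) = √11851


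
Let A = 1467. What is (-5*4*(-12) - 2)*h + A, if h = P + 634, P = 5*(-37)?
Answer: 108329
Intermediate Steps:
P = -185
h = 449 (h = -185 + 634 = 449)
(-5*4*(-12) - 2)*h + A = (-5*4*(-12) - 2)*449 + 1467 = (-20*(-12) - 2)*449 + 1467 = (240 - 2)*449 + 1467 = 238*449 + 1467 = 106862 + 1467 = 108329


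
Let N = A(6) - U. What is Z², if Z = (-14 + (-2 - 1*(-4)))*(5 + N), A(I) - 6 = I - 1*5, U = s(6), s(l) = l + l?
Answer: 0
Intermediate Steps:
s(l) = 2*l
U = 12 (U = 2*6 = 12)
A(I) = 1 + I (A(I) = 6 + (I - 1*5) = 6 + (I - 5) = 6 + (-5 + I) = 1 + I)
N = -5 (N = (1 + 6) - 1*12 = 7 - 12 = -5)
Z = 0 (Z = (-14 + (-2 - 1*(-4)))*(5 - 5) = (-14 + (-2 + 4))*0 = (-14 + 2)*0 = -12*0 = 0)
Z² = 0² = 0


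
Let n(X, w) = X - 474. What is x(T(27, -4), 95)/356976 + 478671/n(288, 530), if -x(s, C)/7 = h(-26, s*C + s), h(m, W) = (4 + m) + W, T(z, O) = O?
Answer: -459337447/178488 ≈ -2573.5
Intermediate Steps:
h(m, W) = 4 + W + m
x(s, C) = 154 - 7*s - 7*C*s (x(s, C) = -7*(4 + (s*C + s) - 26) = -7*(4 + (C*s + s) - 26) = -7*(4 + (s + C*s) - 26) = -7*(-22 + s + C*s) = 154 - 7*s - 7*C*s)
n(X, w) = -474 + X
x(T(27, -4), 95)/356976 + 478671/n(288, 530) = (154 - 7*(-4)*(1 + 95))/356976 + 478671/(-474 + 288) = (154 - 7*(-4)*96)*(1/356976) + 478671/(-186) = (154 + 2688)*(1/356976) + 478671*(-1/186) = 2842*(1/356976) - 5147/2 = 1421/178488 - 5147/2 = -459337447/178488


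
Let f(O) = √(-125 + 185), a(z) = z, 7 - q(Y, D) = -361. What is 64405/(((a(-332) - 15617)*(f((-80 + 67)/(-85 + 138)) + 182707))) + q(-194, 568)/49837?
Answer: 195339365106404653/26533572163605007957 + 128810*√15/532407090386761 ≈ 0.0073620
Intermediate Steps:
q(Y, D) = 368 (q(Y, D) = 7 - 1*(-361) = 7 + 361 = 368)
f(O) = 2*√15 (f(O) = √60 = 2*√15)
64405/(((a(-332) - 15617)*(f((-80 + 67)/(-85 + 138)) + 182707))) + q(-194, 568)/49837 = 64405/(((-332 - 15617)*(2*√15 + 182707))) + 368/49837 = 64405/((-15949*(182707 + 2*√15))) + 368*(1/49837) = 64405/(-2913993943 - 31898*√15) + 368/49837 = 368/49837 + 64405/(-2913993943 - 31898*√15)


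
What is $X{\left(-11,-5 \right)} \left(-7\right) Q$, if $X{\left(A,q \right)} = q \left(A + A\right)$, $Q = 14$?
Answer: $-10780$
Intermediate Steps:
$X{\left(A,q \right)} = 2 A q$ ($X{\left(A,q \right)} = q 2 A = 2 A q$)
$X{\left(-11,-5 \right)} \left(-7\right) Q = 2 \left(-11\right) \left(-5\right) \left(-7\right) 14 = 110 \left(-7\right) 14 = \left(-770\right) 14 = -10780$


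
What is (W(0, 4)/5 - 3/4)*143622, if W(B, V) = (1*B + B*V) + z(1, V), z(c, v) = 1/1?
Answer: -789921/10 ≈ -78992.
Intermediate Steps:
z(c, v) = 1
W(B, V) = 1 + B + B*V (W(B, V) = (1*B + B*V) + 1 = (B + B*V) + 1 = 1 + B + B*V)
(W(0, 4)/5 - 3/4)*143622 = ((1 + 0 + 0*4)/5 - 3/4)*143622 = ((1 + 0 + 0)*(⅕) - 3*¼)*143622 = (1*(⅕) - ¾)*143622 = (⅕ - ¾)*143622 = -11/20*143622 = -789921/10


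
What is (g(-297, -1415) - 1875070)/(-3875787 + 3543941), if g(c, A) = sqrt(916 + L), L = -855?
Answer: 937535/165923 - sqrt(61)/331846 ≈ 5.6504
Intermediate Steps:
g(c, A) = sqrt(61) (g(c, A) = sqrt(916 - 855) = sqrt(61))
(g(-297, -1415) - 1875070)/(-3875787 + 3543941) = (sqrt(61) - 1875070)/(-3875787 + 3543941) = (-1875070 + sqrt(61))/(-331846) = (-1875070 + sqrt(61))*(-1/331846) = 937535/165923 - sqrt(61)/331846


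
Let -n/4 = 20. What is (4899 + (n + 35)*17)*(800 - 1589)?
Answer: -3261726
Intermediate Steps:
n = -80 (n = -4*20 = -80)
(4899 + (n + 35)*17)*(800 - 1589) = (4899 + (-80 + 35)*17)*(800 - 1589) = (4899 - 45*17)*(-789) = (4899 - 765)*(-789) = 4134*(-789) = -3261726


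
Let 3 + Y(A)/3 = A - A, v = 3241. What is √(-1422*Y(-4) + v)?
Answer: √16039 ≈ 126.65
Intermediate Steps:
Y(A) = -9 (Y(A) = -9 + 3*(A - A) = -9 + 3*0 = -9 + 0 = -9)
√(-1422*Y(-4) + v) = √(-1422*(-9) + 3241) = √(12798 + 3241) = √16039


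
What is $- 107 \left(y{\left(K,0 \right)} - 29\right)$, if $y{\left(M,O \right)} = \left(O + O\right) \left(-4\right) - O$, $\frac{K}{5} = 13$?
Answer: $3103$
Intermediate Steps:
$K = 65$ ($K = 5 \cdot 13 = 65$)
$y{\left(M,O \right)} = - 9 O$ ($y{\left(M,O \right)} = 2 O \left(-4\right) - O = - 8 O - O = - 9 O$)
$- 107 \left(y{\left(K,0 \right)} - 29\right) = - 107 \left(\left(-9\right) 0 - 29\right) = - 107 \left(0 - 29\right) = \left(-107\right) \left(-29\right) = 3103$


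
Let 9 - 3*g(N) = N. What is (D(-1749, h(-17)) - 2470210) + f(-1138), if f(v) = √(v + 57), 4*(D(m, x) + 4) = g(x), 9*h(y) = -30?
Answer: -88927667/36 + I*√1081 ≈ -2.4702e+6 + 32.879*I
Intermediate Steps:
g(N) = 3 - N/3
h(y) = -10/3 (h(y) = (⅑)*(-30) = -10/3)
D(m, x) = -13/4 - x/12 (D(m, x) = -4 + (3 - x/3)/4 = -4 + (¾ - x/12) = -13/4 - x/12)
f(v) = √(57 + v)
(D(-1749, h(-17)) - 2470210) + f(-1138) = ((-13/4 - 1/12*(-10/3)) - 2470210) + √(57 - 1138) = ((-13/4 + 5/18) - 2470210) + √(-1081) = (-107/36 - 2470210) + I*√1081 = -88927667/36 + I*√1081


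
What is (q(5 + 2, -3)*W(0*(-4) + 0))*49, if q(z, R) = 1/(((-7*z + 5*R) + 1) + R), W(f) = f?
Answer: 0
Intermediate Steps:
q(z, R) = 1/(1 - 7*z + 6*R) (q(z, R) = 1/((1 - 7*z + 5*R) + R) = 1/(1 - 7*z + 6*R))
(q(5 + 2, -3)*W(0*(-4) + 0))*49 = ((0*(-4) + 0)/(1 - 7*(5 + 2) + 6*(-3)))*49 = ((0 + 0)/(1 - 7*7 - 18))*49 = (0/(1 - 49 - 18))*49 = (0/(-66))*49 = -1/66*0*49 = 0*49 = 0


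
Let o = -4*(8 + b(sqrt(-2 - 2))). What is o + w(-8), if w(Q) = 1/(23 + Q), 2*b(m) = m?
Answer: -479/15 - 4*I ≈ -31.933 - 4.0*I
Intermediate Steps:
b(m) = m/2
o = -32 - 4*I (o = -4*(8 + sqrt(-2 - 2)/2) = -4*(8 + sqrt(-4)/2) = -4*(8 + (2*I)/2) = -4*(8 + I) = -32 - 4*I ≈ -32.0 - 4.0*I)
o + w(-8) = (-32 - 4*I) + 1/(23 - 8) = (-32 - 4*I) + 1/15 = -479/15 - 4*I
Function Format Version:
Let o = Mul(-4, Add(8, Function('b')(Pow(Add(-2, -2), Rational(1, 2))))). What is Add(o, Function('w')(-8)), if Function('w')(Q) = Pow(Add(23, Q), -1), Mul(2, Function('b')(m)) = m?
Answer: Add(Rational(-479, 15), Mul(-4, I)) ≈ Add(-31.933, Mul(-4.0000, I))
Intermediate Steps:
Function('b')(m) = Mul(Rational(1, 2), m)
o = Add(-32, Mul(-4, I)) (o = Mul(-4, Add(8, Mul(Rational(1, 2), Pow(Add(-2, -2), Rational(1, 2))))) = Mul(-4, Add(8, Mul(Rational(1, 2), Pow(-4, Rational(1, 2))))) = Mul(-4, Add(8, Mul(Rational(1, 2), Mul(2, I)))) = Mul(-4, Add(8, I)) = Add(-32, Mul(-4, I)) ≈ Add(-32.000, Mul(-4.0000, I)))
Add(o, Function('w')(-8)) = Add(Add(-32, Mul(-4, I)), Pow(Add(23, -8), -1)) = Add(Add(-32, Mul(-4, I)), Pow(15, -1)) = Add(Add(-32, Mul(-4, I)), Rational(1, 15)) = Add(Rational(-479, 15), Mul(-4, I))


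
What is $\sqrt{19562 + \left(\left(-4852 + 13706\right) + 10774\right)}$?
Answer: $\sqrt{39190} \approx 197.96$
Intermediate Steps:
$\sqrt{19562 + \left(\left(-4852 + 13706\right) + 10774\right)} = \sqrt{19562 + \left(8854 + 10774\right)} = \sqrt{19562 + 19628} = \sqrt{39190}$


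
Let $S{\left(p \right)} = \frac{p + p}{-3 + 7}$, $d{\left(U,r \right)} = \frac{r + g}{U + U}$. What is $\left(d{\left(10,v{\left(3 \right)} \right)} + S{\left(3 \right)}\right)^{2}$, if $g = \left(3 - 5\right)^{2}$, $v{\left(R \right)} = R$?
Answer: $\frac{1369}{400} \approx 3.4225$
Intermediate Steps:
$g = 4$ ($g = \left(-2\right)^{2} = 4$)
$d{\left(U,r \right)} = \frac{4 + r}{2 U}$ ($d{\left(U,r \right)} = \frac{r + 4}{U + U} = \frac{4 + r}{2 U}$)
$S{\left(p \right)} = \frac{p}{2}$ ($S{\left(p \right)} = \frac{2 p}{4} = 2 p \frac{1}{4} = \frac{p}{2}$)
$\left(d{\left(10,v{\left(3 \right)} \right)} + S{\left(3 \right)}\right)^{2} = \left(\frac{4 + 3}{2 \cdot 10} + \frac{1}{2} \cdot 3\right)^{2} = \left(\frac{1}{2} \cdot \frac{1}{10} \cdot 7 + \frac{3}{2}\right)^{2} = \left(\frac{7}{20} + \frac{3}{2}\right)^{2} = \left(\frac{37}{20}\right)^{2} = \frac{1369}{400}$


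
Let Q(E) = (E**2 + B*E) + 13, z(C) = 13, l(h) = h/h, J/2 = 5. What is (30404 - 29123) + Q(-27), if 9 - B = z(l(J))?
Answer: 2131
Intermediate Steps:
J = 10 (J = 2*5 = 10)
l(h) = 1
B = -4 (B = 9 - 1*13 = 9 - 13 = -4)
Q(E) = 13 + E**2 - 4*E (Q(E) = (E**2 - 4*E) + 13 = 13 + E**2 - 4*E)
(30404 - 29123) + Q(-27) = (30404 - 29123) + (13 + (-27)**2 - 4*(-27)) = 1281 + (13 + 729 + 108) = 1281 + 850 = 2131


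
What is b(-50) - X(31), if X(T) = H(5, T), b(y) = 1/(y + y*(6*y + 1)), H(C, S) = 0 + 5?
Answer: -74499/14900 ≈ -4.9999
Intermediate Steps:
H(C, S) = 5
b(y) = 1/(y + y*(1 + 6*y))
X(T) = 5
b(-50) - X(31) = (1/2)/(-50*(1 + 3*(-50))) - 1*5 = (1/2)*(-1/50)/(1 - 150) - 5 = (1/2)*(-1/50)/(-149) - 5 = (1/2)*(-1/50)*(-1/149) - 5 = 1/14900 - 5 = -74499/14900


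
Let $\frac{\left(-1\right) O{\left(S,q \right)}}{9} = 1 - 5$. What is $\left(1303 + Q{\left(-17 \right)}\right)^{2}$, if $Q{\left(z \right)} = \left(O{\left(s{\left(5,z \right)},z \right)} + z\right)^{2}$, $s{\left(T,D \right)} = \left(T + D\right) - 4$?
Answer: $2768896$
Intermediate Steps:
$s{\left(T,D \right)} = -4 + D + T$ ($s{\left(T,D \right)} = \left(D + T\right) - 4 = -4 + D + T$)
$O{\left(S,q \right)} = 36$ ($O{\left(S,q \right)} = - 9 \left(1 - 5\right) = \left(-9\right) \left(-4\right) = 36$)
$Q{\left(z \right)} = \left(36 + z\right)^{2}$
$\left(1303 + Q{\left(-17 \right)}\right)^{2} = \left(1303 + \left(36 - 17\right)^{2}\right)^{2} = \left(1303 + 19^{2}\right)^{2} = \left(1303 + 361\right)^{2} = 1664^{2} = 2768896$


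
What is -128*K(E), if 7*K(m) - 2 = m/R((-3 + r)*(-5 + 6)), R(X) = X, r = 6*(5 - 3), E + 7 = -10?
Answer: -128/63 ≈ -2.0317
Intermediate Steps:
E = -17 (E = -7 - 10 = -17)
r = 12 (r = 6*2 = 12)
K(m) = 2/7 + m/63 (K(m) = 2/7 + (m/(((-3 + 12)*(-5 + 6))))/7 = 2/7 + (m/((9*1)))/7 = 2/7 + (m/9)/7 = 2/7 + m/63)
-128*K(E) = -128*(2/7 + (1/63)*(-17)) = -128*(2/7 - 17/63) = -128*1/63 = -128/63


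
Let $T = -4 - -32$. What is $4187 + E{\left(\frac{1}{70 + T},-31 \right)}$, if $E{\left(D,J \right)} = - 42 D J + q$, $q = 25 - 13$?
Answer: $\frac{29486}{7} \approx 4212.3$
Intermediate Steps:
$q = 12$
$T = 28$ ($T = -4 + 32 = 28$)
$E{\left(D,J \right)} = 12 - 42 D J$ ($E{\left(D,J \right)} = - 42 D J + 12 = 12 - 42 D J$)
$4187 + E{\left(\frac{1}{70 + T},-31 \right)} = 4187 - \left(-12 + 42 \frac{1}{70 + 28} \left(-31\right)\right) = 4187 - \left(-12 + 42 \cdot \frac{1}{98} \left(-31\right)\right) = 4187 - \left(-12 + \frac{3}{7} \left(-31\right)\right) = 4187 + \left(12 + \frac{93}{7}\right) = 4187 + \frac{177}{7} = \frac{29486}{7}$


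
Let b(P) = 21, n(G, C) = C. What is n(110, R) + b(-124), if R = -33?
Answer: -12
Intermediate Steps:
n(110, R) + b(-124) = -33 + 21 = -12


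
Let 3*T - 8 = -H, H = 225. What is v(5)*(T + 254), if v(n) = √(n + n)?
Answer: 545*√10/3 ≈ 574.48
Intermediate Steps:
v(n) = √2*√n (v(n) = √(2*n) = √2*√n)
T = -217/3 (T = 8/3 + (-1*225)/3 = 8/3 + (⅓)*(-225) = 8/3 - 75 = -217/3 ≈ -72.333)
v(5)*(T + 254) = (√2*√5)*(-217/3 + 254) = √10*(545/3) = 545*√10/3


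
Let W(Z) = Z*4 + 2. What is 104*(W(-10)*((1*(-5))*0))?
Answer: 0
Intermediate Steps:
W(Z) = 2 + 4*Z (W(Z) = 4*Z + 2 = 2 + 4*Z)
104*(W(-10)*((1*(-5))*0)) = 104*((2 + 4*(-10))*((1*(-5))*0)) = 104*((2 - 40)*(-5*0)) = 104*(-38*0) = 104*0 = 0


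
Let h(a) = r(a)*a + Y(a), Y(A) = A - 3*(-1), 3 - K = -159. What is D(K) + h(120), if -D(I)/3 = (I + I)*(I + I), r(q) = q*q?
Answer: 1413195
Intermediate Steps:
K = 162 (K = 3 - 1*(-159) = 3 + 159 = 162)
r(q) = q²
Y(A) = 3 + A (Y(A) = A + 3 = 3 + A)
D(I) = -12*I² (D(I) = -3*(I + I)*(I + I) = -3*2*I*2*I = -12*I²)
h(a) = 3 + a + a³ (h(a) = a²*a + (3 + a) = a³ + (3 + a) = 3 + a + a³)
D(K) + h(120) = -12*162² + (3 + 120 + 120³) = -12*26244 + (3 + 120 + 1728000) = -314928 + 1728123 = 1413195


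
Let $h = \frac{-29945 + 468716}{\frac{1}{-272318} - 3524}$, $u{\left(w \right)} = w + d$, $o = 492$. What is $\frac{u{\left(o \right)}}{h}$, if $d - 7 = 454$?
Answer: $- \frac{914545147249}{119485241178} \approx -7.654$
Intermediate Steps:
$d = 461$ ($d = 7 + 454 = 461$)
$u{\left(w \right)} = 461 + w$ ($u{\left(w \right)} = w + 461 = 461 + w$)
$h = - \frac{119485241178}{959648633}$ ($h = \frac{438771}{- \frac{1}{272318} - 3524} = \frac{438771}{- \frac{959648633}{272318}} = 438771 \left(- \frac{272318}{959648633}\right) = - \frac{119485241178}{959648633} \approx -124.51$)
$\frac{u{\left(o \right)}}{h} = \frac{461 + 492}{- \frac{119485241178}{959648633}} = 953 \left(- \frac{959648633}{119485241178}\right) = - \frac{914545147249}{119485241178}$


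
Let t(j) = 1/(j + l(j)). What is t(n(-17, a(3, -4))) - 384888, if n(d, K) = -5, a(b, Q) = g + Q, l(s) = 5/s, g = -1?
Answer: -2309329/6 ≈ -3.8489e+5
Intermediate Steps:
a(b, Q) = -1 + Q
t(j) = 1/(j + 5/j)
t(n(-17, a(3, -4))) - 384888 = -5/(5 + (-5)**2) - 384888 = -5/(5 + 25) - 384888 = -5/30 - 384888 = -5*1/30 - 384888 = -1/6 - 384888 = -2309329/6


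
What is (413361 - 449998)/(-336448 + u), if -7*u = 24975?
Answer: 256459/2380111 ≈ 0.10775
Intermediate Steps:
u = -24975/7 (u = -⅐*24975 = -24975/7 ≈ -3567.9)
(413361 - 449998)/(-336448 + u) = (413361 - 449998)/(-336448 - 24975/7) = -36637/(-2380111/7) = -36637*(-7/2380111) = 256459/2380111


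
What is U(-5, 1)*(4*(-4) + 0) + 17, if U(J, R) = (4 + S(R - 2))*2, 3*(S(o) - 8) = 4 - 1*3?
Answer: -1133/3 ≈ -377.67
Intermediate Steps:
S(o) = 25/3 (S(o) = 8 + (4 - 1*3)/3 = 8 + (4 - 3)/3 = 8 + (⅓)*1 = 8 + ⅓ = 25/3)
U(J, R) = 74/3 (U(J, R) = (4 + 25/3)*2 = (37/3)*2 = 74/3)
U(-5, 1)*(4*(-4) + 0) + 17 = 74*(4*(-4) + 0)/3 + 17 = 74*(-16 + 0)/3 + 17 = (74/3)*(-16) + 17 = -1184/3 + 17 = -1133/3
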